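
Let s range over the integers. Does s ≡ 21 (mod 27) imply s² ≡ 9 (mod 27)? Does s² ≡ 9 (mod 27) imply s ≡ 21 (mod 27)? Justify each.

The forward direction holds; the converse fails.

Converse. This fails: take s = 3. Then 3² = 9 ≡ 9 (mod 27), yet 3 ≡ 3 (mod 27), not 21.

Forward direction. Suppose s ≡ 21 (mod 27). Write s = 27j + 21. Then (27j + 21)² = 729j² + 1134j + 441 = 27(27j² + 42j + 16) + 9, so s² ≡ 9 (mod 27).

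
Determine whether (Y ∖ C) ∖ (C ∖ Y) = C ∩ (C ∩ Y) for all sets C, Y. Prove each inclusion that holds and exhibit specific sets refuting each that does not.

(⟹) This inclusion fails. Take C = ∅, Y = {1}; then 1 ∈ (Y ∖ C) ∖ (C ∖ Y) but 1 ∉ C ∩ (C ∩ Y).

(⟸) This inclusion fails. Take C = {1}, Y = {1}; then 1 ∈ C ∩ (C ∩ Y) but 1 ∉ (Y ∖ C) ∖ (C ∖ Y).

Both inclusions fail.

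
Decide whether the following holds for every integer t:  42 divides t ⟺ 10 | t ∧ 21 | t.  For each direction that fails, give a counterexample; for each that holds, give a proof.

Only the converse holds.

(⟹) This fails: take t = 42. Certainly 42 ∣ 42, but 10 ∤ 42.

(⟸) Suppose 10 ∣ t and 21 ∣ t. Any common multiple of 10 and 21 is a multiple of their lcm; here gcd(10, 21) = 1, so lcm(10, 21) = 10·21 = 210, so 210 ∣ t. Since 42 ∣ 210, it follows that 42 ∣ t.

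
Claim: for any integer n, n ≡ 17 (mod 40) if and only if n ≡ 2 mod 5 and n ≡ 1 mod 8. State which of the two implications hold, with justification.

(⟹) Suppose n ≡ 17 (mod 40); write n = 40j + 17. Since 5 ∣ 40, reducing mod 5 gives n ≡ 17 ≡ 2 (mod 5); since 8 ∣ 40, reducing mod 8 gives n ≡ 17 ≡ 1 (mod 8).

(⟸) Conversely, if n ≡ 2 (mod 5) and n ≡ 1 (mod 8), then by the Chinese remainder theorem n ≡ 17 (mod 40). This is exactly n ≡ 17 (mod 40).

Both directions hold.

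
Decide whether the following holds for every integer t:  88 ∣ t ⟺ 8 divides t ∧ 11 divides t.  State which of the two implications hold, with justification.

Equivalent; both directions hold.

[⇒] If 88 ∣ t, write t = 88q. Since 88 = 11·8, t = 8·(11q), so 8 ∣ t; and since 88 = 8·11, t = 11·(8q), so 11 ∣ t.

[⇐] Suppose 8 ∣ t and 11 ∣ t. Any common multiple of 8 and 11 is a multiple of their lcm; here gcd(8, 11) = 1, so lcm(8, 11) = 8·11 = 88, so 88 ∣ t.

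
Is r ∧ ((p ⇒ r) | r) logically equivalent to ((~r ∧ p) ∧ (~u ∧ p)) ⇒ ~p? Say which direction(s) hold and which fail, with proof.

[⇒] Assume the antecedent. If u is true, ((~r ∧ p) ∧ (~u ∧ p)) ⇒ ~p reduces to true regardless of the other variables. If u is false, the antecedent forces (u = F, p = F, r = T) or (u = F, p = T, r = T), and ((~r ∧ p) ∧ (~u ∧ p)) ⇒ ~p holds there. Either way ((~r ∧ p) ∧ (~u ∧ p)) ⇒ ~p holds.

[⇐] This fails. Under u = F, p = F, r = F, the left side is false but the right side is true.

Only the forward direction holds.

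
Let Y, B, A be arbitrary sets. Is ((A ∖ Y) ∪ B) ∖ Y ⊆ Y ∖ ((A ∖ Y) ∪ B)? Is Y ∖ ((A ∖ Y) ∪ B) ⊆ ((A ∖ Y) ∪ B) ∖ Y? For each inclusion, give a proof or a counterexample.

(⟹) This inclusion fails. Take Y = ∅, B = {1}, A = ∅; then 1 ∈ ((A ∖ Y) ∪ B) ∖ Y but 1 ∉ Y ∖ ((A ∖ Y) ∪ B).

(⟸) This inclusion fails. Take Y = {1}, B = ∅, A = ∅; then 1 ∈ Y ∖ ((A ∖ Y) ∪ B) but 1 ∉ ((A ∖ Y) ∪ B) ∖ Y.

(⊆) fails and (⊇) fails.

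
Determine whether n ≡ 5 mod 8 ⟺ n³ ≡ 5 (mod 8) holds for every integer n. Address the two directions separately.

Both directions hold.

(←) For the converse, argue contrapositively. If n ≢ 5 (mod 8), then n is congruent to one of 0, 1, 2, 3, 4, 6, 7 modulo 8, and these give n³ ≡ 0, 1, 0, 3, 0, 0, 7 respectively — never 5.

(→) Suppose n ≡ 5 mod 8. Write n = 8j + 5. Then (8j + 5)³ = 512j³ + 960j² + 600j + 125 = 8(64j³ + 120j² + 75j + 15) + 5, so n³ ≡ 5 (mod 8).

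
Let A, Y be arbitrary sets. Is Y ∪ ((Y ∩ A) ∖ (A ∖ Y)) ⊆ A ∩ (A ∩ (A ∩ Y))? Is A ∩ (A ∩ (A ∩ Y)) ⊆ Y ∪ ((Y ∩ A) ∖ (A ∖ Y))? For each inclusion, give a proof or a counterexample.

The sets are not equal: only the reverse inclusion holds.

(⊆) This inclusion fails. Take A = ∅, Y = {1}; then 1 ∈ Y ∪ ((Y ∩ A) ∖ (A ∖ Y)) but 1 ∉ A ∩ (A ∩ (A ∩ Y)).

(⊇) Let x ∈ A ∩ (A ∩ (A ∩ Y)). Then x ∈ A ∩ Y, from which x ∈ Y ∪ ((Y ∩ A) ∖ (A ∖ Y)).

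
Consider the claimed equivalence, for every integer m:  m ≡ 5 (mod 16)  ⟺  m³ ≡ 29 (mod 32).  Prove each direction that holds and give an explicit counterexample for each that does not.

(→) This fails: take m = 21. Then 21 ≡ 5 (mod 16), but 21³ = 9261 ≡ 13 (mod 32), not 29.

(←) Conversely, the residues r modulo 32 with r³ ≡ 29 (mod 32) are exactly {5}, and each is ≡ 5 (mod 16).

Only the converse holds.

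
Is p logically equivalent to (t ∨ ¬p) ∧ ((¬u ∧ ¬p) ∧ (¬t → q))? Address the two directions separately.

Both directions fail.

(⟹) This fails. Under u = F, p = T, q = F, t = F, the left side is true but the right side is false.

(⟸) This fails. Under u = F, p = F, q = F, t = T, the left side is false but the right side is true.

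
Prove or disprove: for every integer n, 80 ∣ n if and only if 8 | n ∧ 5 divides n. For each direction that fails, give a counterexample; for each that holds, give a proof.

The forward direction holds; the converse fails.

(⟹) If 80 ∣ n, write n = 80q. Since 80 = 10·8, n = 8·(10q), so 8 ∣ n; and since 80 = 16·5, n = 5·(16q), so 5 ∣ n.

(⟸) This fails: take n = 40. Both 8 ∣ 40 and 5 ∣ 40, yet 40 is not a multiple of 80 (since 40 = 0·80 + 40), so 80 ∤ 40.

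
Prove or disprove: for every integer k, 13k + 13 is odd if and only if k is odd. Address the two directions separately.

Neither implication holds.

[⇒] This fails: k = 4 gives 13k + 13 = 65, which is odd, but 4 is even, not odd.

[⇐] This also fails: k = 3 is odd, but 13k + 13 = 52 is even, not odd.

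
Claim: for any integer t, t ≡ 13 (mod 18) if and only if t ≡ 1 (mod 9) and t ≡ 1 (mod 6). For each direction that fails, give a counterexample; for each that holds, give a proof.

(→) This fails: t = 13 gives 13 ≡ 13 (mod 18) but 13 ≡ 4 (mod 9), so the conjunction on the right does not hold.

(←) This fails: t = 1 satisfies both congruences on the right (1 ≡ 1 mod 9 and 1 ≡ 1 mod 6) yet 1 ≡ 1 (mod 18), not 13.

Neither direction holds.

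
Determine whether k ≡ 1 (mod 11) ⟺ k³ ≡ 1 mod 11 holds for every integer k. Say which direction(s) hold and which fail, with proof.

Both directions hold.

Forward direction. Suppose k ≡ 1 (mod 11). Write k = 11j + 1. Then (11j + 1)³ = 1331j³ + 363j² + 33j + 1 = 11(121j³ + 33j² + 3j) + 1, so k³ ≡ 1 (mod 11).

Converse. For the converse, argue contrapositively. If k ≢ 1 (mod 11), then k is congruent to one of 0, 2, 3, 4, 5, 6, 7, 8, 9, 10 modulo 11, and these give k³ ≡ 0, 8, 5, 9, 4, 7, 2, 6, 3, 10 respectively — never 1.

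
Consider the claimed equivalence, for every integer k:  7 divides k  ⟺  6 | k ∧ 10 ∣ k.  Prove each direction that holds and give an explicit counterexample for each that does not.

Both directions fail.

[⇒] This fails: take k = 7. Certainly 7 ∣ 7, but 6 ∤ 7.

[⇐] This fails: take k = 30. Both 6 ∣ 30 and 10 ∣ 30, yet 30 is not a multiple of 7 (since 30 = 4·7 + 2), so 7 ∤ 30.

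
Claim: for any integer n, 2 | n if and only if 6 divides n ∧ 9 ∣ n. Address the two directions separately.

Only the reverse direction holds.

(⟹) This fails: take n = 2. Certainly 2 ∣ 2, but 6 ∤ 2.

(⟸) Suppose 6 ∣ n and 9 ∣ n. Any common multiple of 6 and 9 is a multiple of their lcm; here lcm(6, 9) = 6·9/gcd(6, 9) = 54/3 = 18, so 18 ∣ n. Since 2 ∣ 18, it follows that 2 ∣ n.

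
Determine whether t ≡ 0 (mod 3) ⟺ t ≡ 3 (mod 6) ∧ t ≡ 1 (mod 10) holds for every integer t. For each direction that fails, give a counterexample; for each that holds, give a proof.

Not equivalent: only (⇐) holds.

[⇒] This fails: t = 0 gives 0 ≡ 0 (mod 3) but 0 ≡ 0 (mod 6), so the conjunction on the right does not hold.

[⇐] Conversely, if t ≡ 3 (mod 6) and t ≡ 1 (mod 10), then by the Chinese remainder theorem t ≡ 21 (mod 30). Since 21 ≡ 0 (mod 3) and 3 ∣ 30, we get t ≡ 0 (mod 3).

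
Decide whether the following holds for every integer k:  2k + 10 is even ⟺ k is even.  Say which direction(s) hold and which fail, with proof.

(⟹) This fails: take k = 3. Then 2k + 10 = 16, which is even, yet k = 3 is odd, not even.

(⟸) Suppose k is even. Since 2 is even, 2k is even for every k, so 2k + 10 has the same parity as 10, which is even. Hence 2k + 10 is even.

Not equivalent: only (⇐) holds.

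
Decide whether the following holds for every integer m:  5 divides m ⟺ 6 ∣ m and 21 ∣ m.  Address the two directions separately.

(→) This fails: take m = 5. Certainly 5 ∣ 5, but 6 ∤ 5.

(←) This fails: take m = 42. Both 6 ∣ 42 and 21 ∣ 42, yet 42 is not a multiple of 5 (since 42 = 8·5 + 2), so 5 ∤ 42.

(⇒) fails and (⇐) fails.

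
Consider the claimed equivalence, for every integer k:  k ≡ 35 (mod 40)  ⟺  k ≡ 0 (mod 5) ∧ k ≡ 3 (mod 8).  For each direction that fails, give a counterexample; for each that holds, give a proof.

Both implications hold.

(→) Suppose k ≡ 35 (mod 40); write k = 40j + 35. Since 5 ∣ 40, reducing mod 5 gives k ≡ 35 ≡ 0 (mod 5); since 8 ∣ 40, reducing mod 8 gives k ≡ 35 ≡ 3 (mod 8).

(←) Conversely, if k ≡ 0 (mod 5) and k ≡ 3 (mod 8), then by the Chinese remainder theorem k ≡ 35 (mod 40). This is exactly k ≡ 35 (mod 40).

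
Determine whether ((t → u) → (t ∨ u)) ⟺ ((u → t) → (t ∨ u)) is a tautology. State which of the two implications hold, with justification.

(→) Assume the antecedent. If t is true, (u → t) → (t ∨ u) reduces to true regardless of the other variables. If t is false, the antecedent forces (t = F, u = T), and (u → t) → (t ∨ u) holds there. Either way (u → t) → (t ∨ u) holds.

(←) Assume the antecedent. If t is true, (t → u) → (t ∨ u) reduces to true regardless of the other variables. If t is false, the antecedent forces (t = F, u = T), and (t → u) → (t ∨ u) holds there. Either way (t → u) → (t ∨ u) holds.

Both directions hold; the statement is true.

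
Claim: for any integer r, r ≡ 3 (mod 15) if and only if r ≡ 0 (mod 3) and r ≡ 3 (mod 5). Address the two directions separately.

(⇒) Suppose r ≡ 3 (mod 15); write r = 15j + 3. Since 3 ∣ 15, reducing mod 3 gives r ≡ 3 ≡ 0 (mod 3); since 5 ∣ 15, reducing mod 5 gives r ≡ 3 (mod 5).

(⇐) Conversely, if r ≡ 0 (mod 3) and r ≡ 3 (mod 5), then by the Chinese remainder theorem r ≡ 3 (mod 15). This is exactly r ≡ 3 (mod 15).

Both directions hold.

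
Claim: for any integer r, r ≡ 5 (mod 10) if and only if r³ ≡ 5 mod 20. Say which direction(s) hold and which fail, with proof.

(⇒) fails; (⇐) holds.

(⇒) This fails: take r = 15. Then 15 ≡ 5 (mod 10), but 15³ = 3375 ≡ 15 (mod 20), not 5.

(⇐) Conversely, the residues r modulo 20 with r³ ≡ 5 (mod 20) are exactly {5}, and each is ≡ 5 (mod 10).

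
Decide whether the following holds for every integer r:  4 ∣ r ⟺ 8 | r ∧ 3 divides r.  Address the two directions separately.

Only the converse holds.

(⇐) Suppose 8 ∣ r and 3 ∣ r. Any common multiple of 8 and 3 is a multiple of their lcm; here gcd(8, 3) = 1, so lcm(8, 3) = 8·3 = 24, so 24 ∣ r. Since 4 ∣ 24, it follows that 4 ∣ r.

(⇒) This fails: take r = 4. Certainly 4 ∣ 4, but 8 ∤ 4.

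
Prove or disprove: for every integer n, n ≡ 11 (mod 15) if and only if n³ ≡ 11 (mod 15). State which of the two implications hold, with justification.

Both directions hold.

(⟸) Suppose n³ ≡ 11 (mod 15). The only residue r in {0, …, 14} with r³ ≡ 11 (mod 15) is r = 11, so n ≡ 11 (mod 15).

(⟹) Suppose n ≡ 11 (mod 15). Write n = 15j + 11. Then (15j + 11)³ = 3375j³ + 7425j² + 5445j + 1331 = 15(225j³ + 495j² + 363j + 88) + 11, so n³ ≡ 11 (mod 15).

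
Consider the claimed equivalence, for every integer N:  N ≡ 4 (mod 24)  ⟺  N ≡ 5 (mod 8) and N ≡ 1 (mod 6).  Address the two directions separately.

Neither implication holds.

(→) This fails: N = 4 gives 4 ≡ 4 (mod 24) but 4 ≡ 4 (mod 8), so the conjunction on the right does not hold.

(←) This fails: N = 13 satisfies both congruences on the right (13 ≡ 5 mod 8 and 13 ≡ 1 mod 6) yet 13 ≡ 13 (mod 24), not 4.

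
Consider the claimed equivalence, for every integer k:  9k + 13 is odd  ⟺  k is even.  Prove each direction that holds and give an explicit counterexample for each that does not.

Both directions hold; the statement is true.

(⟹) Suppose 9k + 13 is odd. Since 9 is odd, 9k and k have the same parity, so 9k + 13 ≡ k + 13 (mod 2). As 13 is odd, 9k + 13 is odd exactly when k is even. Thus k is even.

(⟸) Conversely, suppose k is even; write k = 2j. Then 9k + 13 = 9·(2j) + 13 = 2·9j + 13, which is odd.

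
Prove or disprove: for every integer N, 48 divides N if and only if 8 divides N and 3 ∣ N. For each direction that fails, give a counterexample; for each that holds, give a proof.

Only the forward direction holds.

[⇒] If 48 ∣ N, write N = 48q. Since 48 = 6·8, N = 8·(6q), so 8 ∣ N; and since 48 = 16·3, N = 3·(16q), so 3 ∣ N.

[⇐] This fails: take N = 24. Both 8 ∣ 24 and 3 ∣ 24, yet 24 is not a multiple of 48 (since 24 = 0·48 + 24), so 48 ∤ 24.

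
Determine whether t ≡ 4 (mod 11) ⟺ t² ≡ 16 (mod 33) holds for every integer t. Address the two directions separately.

Forward direction. This fails: take t = 15. Then 15 ≡ 4 (mod 11), but 15² = 225 ≡ 27 (mod 33), not 16.

Converse. This fails: take t = 7. Then 7² = 49 ≡ 16 (mod 33), yet 7 ≡ 7 (mod 11), not 4.

Both directions fail.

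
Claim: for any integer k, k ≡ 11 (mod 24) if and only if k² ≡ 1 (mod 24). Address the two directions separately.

Forward direction. Suppose k ≡ 11 (mod 24). Write k = 24j + 11. Then (24j + 11)² = 576j² + 528j + 121 = 24(24j² + 22j + 5) + 1, so k² ≡ 1 (mod 24).

Converse. This fails: take k = 1. Then 1² = 1 ≡ 1 (mod 24), yet 1 ≡ 1 (mod 24), not 11.

Only the forward implication holds.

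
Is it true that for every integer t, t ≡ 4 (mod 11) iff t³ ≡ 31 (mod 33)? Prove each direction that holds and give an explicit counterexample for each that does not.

The forward direction fails; the converse holds.

(⇒) This fails: take t = 15. Then 15 ≡ 4 (mod 11), but 15³ = 3375 ≡ 9 (mod 33), not 31.

(⇐) Conversely, the residues r modulo 33 with r³ ≡ 31 (mod 33) are exactly {4}, and each is ≡ 4 (mod 11).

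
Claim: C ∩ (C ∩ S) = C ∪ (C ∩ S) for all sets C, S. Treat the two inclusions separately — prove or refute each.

Forward inclusion. Let x ∈ C ∩ (C ∩ S). Then x ∈ C ∩ S, from which x ∈ C ∪ (C ∩ S).

Reverse inclusion. This inclusion fails. Take C = {1}, S = ∅; then 1 ∈ C ∪ (C ∩ S) but 1 ∉ C ∩ (C ∩ S).

(⊆) holds; (⊇) fails.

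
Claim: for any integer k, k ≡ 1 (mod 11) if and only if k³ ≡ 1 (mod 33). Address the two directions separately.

Not equivalent: only (⇐) holds.

(→) This fails: take k = 12. Then 12 ≡ 1 (mod 11), but 12³ = 1728 ≡ 12 (mod 33), not 1.

(←) Conversely, the residues r modulo 33 with r³ ≡ 1 (mod 33) are exactly {1}, and each is ≡ 1 (mod 11).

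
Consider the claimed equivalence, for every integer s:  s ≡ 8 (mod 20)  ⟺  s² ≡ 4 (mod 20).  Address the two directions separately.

(⇒) Suppose s ≡ 8 (mod 20). Write s = 20j + 8. Then (20j + 8)² = 400j² + 320j + 64 = 20(20j² + 16j + 3) + 4, so s² ≡ 4 (mod 20).

(⇐) This fails: take s = 2. Then 2² = 4 ≡ 4 (mod 20), yet 2 ≡ 2 (mod 20), not 8.

Not equivalent: only (⇒) holds.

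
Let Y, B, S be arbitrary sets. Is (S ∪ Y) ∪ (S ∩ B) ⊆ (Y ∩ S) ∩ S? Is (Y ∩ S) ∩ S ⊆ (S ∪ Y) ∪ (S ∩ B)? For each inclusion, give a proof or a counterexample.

(⊆) fails; (⊇) holds.

(⟸) Let x ∈ (Y ∩ S) ∩ S. Then either x ∈ Y ∩ S and x ∉ B; or x ∈ Y ∩ B ∩ S. In each case x ∈ (S ∪ Y) ∪ (S ∩ B), so (Y ∩ S) ∩ S ⊆ (S ∪ Y) ∪ (S ∩ B).

(⟹) This inclusion fails. Take Y = {1}, B = ∅, S = ∅; then 1 ∈ (S ∪ Y) ∪ (S ∩ B) but 1 ∉ (Y ∩ S) ∩ S.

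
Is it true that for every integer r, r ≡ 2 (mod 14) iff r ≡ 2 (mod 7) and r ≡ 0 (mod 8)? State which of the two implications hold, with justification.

Only the converse holds.

[⇒] This fails: r = 2 gives 2 ≡ 2 (mod 14) but 2 ≡ 2 (mod 8), so the conjunction on the right does not hold.

[⇐] Conversely, if r ≡ 2 (mod 7) and r ≡ 0 (mod 8), then by the Chinese remainder theorem r ≡ 16 (mod 56). Since 16 ≡ 2 (mod 14) and 14 ∣ 56, we get r ≡ 2 (mod 14).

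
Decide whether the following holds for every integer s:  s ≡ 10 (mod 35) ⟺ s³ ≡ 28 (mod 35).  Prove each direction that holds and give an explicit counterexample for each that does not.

(⟹) This fails: take s = 10. Then 10 ≡ 10 (mod 35), but 10³ = 1000 ≡ 20 (mod 35), not 28.

(⟸) This fails: take s = 7. Then 7³ = 343 ≡ 28 (mod 35), yet 7 ≡ 7 (mod 35), not 10.

(⇒) fails and (⇐) fails.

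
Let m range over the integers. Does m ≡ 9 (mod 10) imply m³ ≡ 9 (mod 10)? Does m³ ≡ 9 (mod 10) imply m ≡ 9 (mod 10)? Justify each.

Equivalent; both directions hold.

Forward direction. Suppose m ≡ 9 (mod 10). Write m = 10j + 9. Then (10j + 9)³ = 1000j³ + 2700j² + 2430j + 729 = 10(100j³ + 270j² + 243j + 72) + 9, so m³ ≡ 9 (mod 10).

Converse. Suppose m³ ≡ 9 (mod 10). The only residue r in {0, …, 9} with r³ ≡ 9 (mod 10) is r = 9, so m ≡ 9 (mod 10).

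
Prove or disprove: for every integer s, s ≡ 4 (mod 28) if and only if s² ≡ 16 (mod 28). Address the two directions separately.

Not equivalent: only (⇒) holds.

Forward direction. Suppose s ≡ 4 (mod 28). Write s = 28j + 4. Then (28j + 4)² = 784j² + 224j + 16 = 28(28j² + 8j) + 16, so s² ≡ 16 (mod 28).

Converse. This fails: take s = 10. Then 10² = 100 ≡ 16 (mod 28), yet 10 ≡ 10 (mod 28), not 4.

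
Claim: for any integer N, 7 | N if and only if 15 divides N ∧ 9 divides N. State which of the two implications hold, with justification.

(⇒) This fails: take N = 7. Certainly 7 ∣ 7, but 15 ∤ 7.

(⇐) This fails: take N = 45. Both 15 ∣ 45 and 9 ∣ 45, yet 45 is not a multiple of 7 (since 45 = 6·7 + 3), so 7 ∤ 45.

Neither direction holds.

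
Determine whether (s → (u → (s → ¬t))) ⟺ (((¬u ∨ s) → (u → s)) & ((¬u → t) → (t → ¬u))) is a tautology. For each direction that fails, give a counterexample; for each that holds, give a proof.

The forward direction fails; the converse holds.

(⟹) This fails. Under t = T, s = F, u = T, the left side is true but the right side is false.

(⟸) Assume the antecedent. If t is true, the antecedent forces (t = T, s = F, u = F) or (t = T, s = T, u = F), and s → (u → (s → ¬t)) holds there. If t is false, s → (u → (s → ¬t)) reduces to true regardless of the other variables. Either way s → (u → (s → ¬t)) holds.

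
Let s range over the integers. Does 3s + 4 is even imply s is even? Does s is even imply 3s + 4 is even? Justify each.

(⇐) Suppose s is even; write s = 2j. Then 3s + 4 = 3·(2j) + 4 = 2·3j + 4, which is even.

(⇒) Suppose 3s + 4 is even. Since 3 is odd, 3s and s have the same parity, so 3s + 4 ≡ s + 4 (mod 2). As 4 is even, 3s + 4 is even exactly when s is even. Thus s is even.

Both directions hold.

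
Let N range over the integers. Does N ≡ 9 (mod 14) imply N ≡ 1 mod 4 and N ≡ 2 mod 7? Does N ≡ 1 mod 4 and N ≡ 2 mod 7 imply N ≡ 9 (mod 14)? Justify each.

(⇐) If N ≡ 1 (mod 4) and N ≡ 2 (mod 7), then by the Chinese remainder theorem N ≡ 9 (mod 28). Since 9 ≡ 9 (mod 14) and 14 ∣ 28, we get N ≡ 9 (mod 14).

(⇒) This fails: N = 23 gives 23 ≡ 9 (mod 14) but 23 ≡ 3 (mod 4), so the conjunction on the right does not hold.

Only the converse holds.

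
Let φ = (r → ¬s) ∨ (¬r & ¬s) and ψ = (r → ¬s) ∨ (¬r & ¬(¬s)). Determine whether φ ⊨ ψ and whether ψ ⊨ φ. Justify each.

Both directions hold.

(⇒) Assume the antecedent. If s is true, the antecedent forces (s = T, r = F), and (r → ¬s) ∨ (¬r & ¬(¬s)) holds there. If s is false, (r → ¬s) ∨ (¬r & ¬(¬s)) reduces to true regardless of the other variables. Either way (r → ¬s) ∨ (¬r & ¬(¬s)) holds.

(⇐) Assume the antecedent. If s is true, the antecedent forces (s = T, r = F), and (r → ¬s) ∨ (¬r & ¬s) holds there. If s is false, (r → ¬s) ∨ (¬r & ¬s) reduces to true regardless of the other variables. Either way (r → ¬s) ∨ (¬r & ¬s) holds.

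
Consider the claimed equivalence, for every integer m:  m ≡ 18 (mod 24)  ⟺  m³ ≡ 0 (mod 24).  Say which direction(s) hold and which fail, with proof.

Only the forward implication holds.

Forward direction. Suppose m ≡ 18 (mod 24). Write m = 24j + 18. Then (24j + 18)³ = 13824j³ + 31104j² + 23328j + 5832 = 24(576j³ + 1296j² + 972j + 243) + 0, so m³ ≡ 0 (mod 24).

Converse. This fails: take m = 0. Then 0³ = 0 ≡ 0 (mod 24), yet 0 ≡ 0 (mod 24), not 18.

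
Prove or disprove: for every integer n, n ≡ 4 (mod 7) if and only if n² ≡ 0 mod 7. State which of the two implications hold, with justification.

Neither direction holds.

(→) This fails: take n = 4. Then 4 ≡ 4 (mod 7), but 4² = 16 ≡ 2 (mod 7), not 0.

(←) This fails: take n = 0. Then 0² = 0 ≡ 0 (mod 7), yet 0 ≡ 0 (mod 7), not 4.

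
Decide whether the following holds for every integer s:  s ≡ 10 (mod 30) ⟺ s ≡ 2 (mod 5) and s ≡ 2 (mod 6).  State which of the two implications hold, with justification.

(→) This fails: s = 10 gives 10 ≡ 10 (mod 30) but 10 ≡ 0 (mod 5), so the conjunction on the right does not hold.

(←) This fails: s = 2 satisfies both congruences on the right (2 ≡ 2 mod 5 and 2 ≡ 2 mod 6) yet 2 ≡ 2 (mod 30), not 10.

Neither implication holds.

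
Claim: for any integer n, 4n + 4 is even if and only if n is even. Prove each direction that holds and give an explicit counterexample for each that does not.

(⇒) This fails: take n = 7. Then 4n + 4 = 32, which is even, yet n = 7 is odd, not even.

(⇐) Suppose n is even. Since 4 is even, 4n is even for every n, so 4n + 4 has the same parity as 4, which is even. Hence 4n + 4 is even.

Only the converse holds.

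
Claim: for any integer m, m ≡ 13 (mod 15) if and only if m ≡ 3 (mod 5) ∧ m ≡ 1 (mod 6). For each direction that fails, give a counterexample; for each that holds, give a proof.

The forward direction fails; the converse holds.

[⇒] This fails: m = 28 gives 28 ≡ 13 (mod 15) but 28 ≡ 4 (mod 6), so the conjunction on the right does not hold.

[⇐] Conversely, if m ≡ 3 (mod 5) and m ≡ 1 (mod 6), then by the Chinese remainder theorem m ≡ 13 (mod 30). Since 13 ≡ 13 (mod 15) and 15 ∣ 30, we get m ≡ 13 (mod 15).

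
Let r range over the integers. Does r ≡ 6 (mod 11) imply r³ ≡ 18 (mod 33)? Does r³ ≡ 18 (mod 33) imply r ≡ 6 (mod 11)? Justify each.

The forward direction fails; the converse holds.

(→) This fails: take r = 17. Then 17 ≡ 6 (mod 11), but 17³ = 4913 ≡ 29 (mod 33), not 18.

(←) Conversely, the residues r modulo 33 with r³ ≡ 18 (mod 33) are exactly {6}, and each is ≡ 6 (mod 11).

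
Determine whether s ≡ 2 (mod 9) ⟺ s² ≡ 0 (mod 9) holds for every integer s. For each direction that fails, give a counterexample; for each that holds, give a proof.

Neither implication holds.

(⇒) This fails: take s = 2. Then 2 ≡ 2 (mod 9), but 2² = 4 ≡ 4 (mod 9), not 0.

(⇐) This fails: take s = 0. Then 0² = 0 ≡ 0 (mod 9), yet 0 ≡ 0 (mod 9), not 2.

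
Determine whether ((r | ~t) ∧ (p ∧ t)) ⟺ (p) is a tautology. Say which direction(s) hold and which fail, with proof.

(⇒) Assume the antecedent. If p is true, p reduces to true regardless of the other variables. If p is false, the antecedent cannot hold. Either way p holds.

(⇐) This fails. Under p = T, r = F, t = F, the left side is false but the right side is true.

The forward direction holds; the converse fails.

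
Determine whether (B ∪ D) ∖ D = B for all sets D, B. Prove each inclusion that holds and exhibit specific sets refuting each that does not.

(⊆) holds; (⊇) fails.

(⊆) Let x ∈ (B ∪ D) ∖ D. Then x ∈ B and x ∉ D, from which x ∈ B.

(⊇) This inclusion fails. Take D = {1}, B = {1}; then 1 ∈ B but 1 ∉ (B ∪ D) ∖ D.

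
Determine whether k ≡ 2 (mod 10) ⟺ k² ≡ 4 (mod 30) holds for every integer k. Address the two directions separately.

(⟹) This fails: take k = 12. Then 12 ≡ 2 (mod 10), but 12² = 144 ≡ 24 (mod 30), not 4.

(⟸) This fails: take k = 8. Then 8² = 64 ≡ 4 (mod 30), yet 8 ≡ 8 (mod 10), not 2.

Neither implication holds.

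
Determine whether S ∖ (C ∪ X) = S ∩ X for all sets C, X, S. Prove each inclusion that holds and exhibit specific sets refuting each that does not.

Forward inclusion. This inclusion fails. Take C = ∅, X = ∅, S = {1}; then 1 ∈ S ∖ (C ∪ X) but 1 ∉ S ∩ X.

Reverse inclusion. This inclusion fails. Take C = ∅, X = {1}, S = {1}; then 1 ∈ S ∩ X but 1 ∉ S ∖ (C ∪ X).

Neither inclusion holds.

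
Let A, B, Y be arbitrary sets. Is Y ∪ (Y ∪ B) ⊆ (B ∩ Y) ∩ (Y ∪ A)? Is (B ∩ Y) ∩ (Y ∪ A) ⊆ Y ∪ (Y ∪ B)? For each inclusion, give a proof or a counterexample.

(⟹) This inclusion fails. Take A = ∅, B = {1}, Y = ∅; then 1 ∈ Y ∪ (Y ∪ B) but 1 ∉ (B ∩ Y) ∩ (Y ∪ A).

(⟸) Let x ∈ (B ∩ Y) ∩ (Y ∪ A). Then either x ∈ B ∩ Y and x ∉ A; or x ∈ A ∩ B ∩ Y. In each case x ∈ Y ∪ (Y ∪ B), so (B ∩ Y) ∩ (Y ∪ A) ⊆ Y ∪ (Y ∪ B).

Only the reverse inclusion holds.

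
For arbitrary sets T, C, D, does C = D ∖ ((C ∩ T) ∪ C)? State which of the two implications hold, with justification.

Forward inclusion. This inclusion fails. Take T = ∅, C = {1}, D = ∅; then 1 ∈ C but 1 ∉ D ∖ ((C ∩ T) ∪ C).

Reverse inclusion. This inclusion fails. Take T = ∅, C = ∅, D = {1}; then 1 ∈ D ∖ ((C ∩ T) ∪ C) but 1 ∉ C.

(⊆) fails and (⊇) fails.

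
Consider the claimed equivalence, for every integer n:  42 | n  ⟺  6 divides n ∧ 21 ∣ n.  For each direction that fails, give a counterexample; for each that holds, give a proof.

(⟹) If 42 ∣ n, write n = 42q. Since 42 = 7·6, n = 6·(7q), so 6 ∣ n; and since 42 = 2·21, n = 21·(2q), so 21 ∣ n.

(⟸) Suppose 6 ∣ n and 21 ∣ n. Any common multiple of 6 and 21 is a multiple of their lcm; here lcm(6, 21) = 6·21/gcd(6, 21) = 126/3 = 42, so 42 ∣ n.

Equivalent; both directions hold.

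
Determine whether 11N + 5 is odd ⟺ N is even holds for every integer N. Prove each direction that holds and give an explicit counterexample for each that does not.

The biconditional holds.

[⇒] Suppose 11N + 5 is odd. Since 11 is odd, 11N and N have the same parity, so 11N + 5 ≡ N + 5 (mod 2). As 5 is odd, 11N + 5 is odd exactly when N is even. Thus N is even.

[⇐] Conversely, suppose N is even; write N = 2j. Then 11N + 5 = 11·(2j) + 5 = 2·11j + 5, which is odd.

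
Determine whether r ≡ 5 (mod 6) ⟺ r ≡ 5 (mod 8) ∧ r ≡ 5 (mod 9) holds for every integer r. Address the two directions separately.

(⇐) If r ≡ 5 (mod 8) and r ≡ 5 (mod 9), then by the Chinese remainder theorem r ≡ 5 (mod 72). Since 5 ≡ 5 (mod 6) and 6 ∣ 72, we get r ≡ 5 (mod 6).

(⇒) This fails: r = 65 gives 65 ≡ 5 (mod 6) but 65 ≡ 1 (mod 8), so the conjunction on the right does not hold.

Only the converse holds.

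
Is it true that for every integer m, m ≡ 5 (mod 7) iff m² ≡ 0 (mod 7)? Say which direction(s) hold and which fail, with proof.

Both directions fail.

Forward direction. This fails: take m = 5. Then 5 ≡ 5 (mod 7), but 5² = 25 ≡ 4 (mod 7), not 0.

Converse. This fails: take m = 0. Then 0² = 0 ≡ 0 (mod 7), yet 0 ≡ 0 (mod 7), not 5.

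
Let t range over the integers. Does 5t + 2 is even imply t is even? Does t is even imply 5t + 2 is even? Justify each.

Both implications hold.

Converse. Suppose t is even; write t = 2j. Then 5t + 2 = 5·(2j) + 2 = 2·5j + 2, which is even.

Forward direction. Suppose 5t + 2 is even. Since 5 is odd, 5t and t have the same parity, so 5t + 2 ≡ t + 2 (mod 2). As 2 is even, 5t + 2 is even exactly when t is even. Thus t is even.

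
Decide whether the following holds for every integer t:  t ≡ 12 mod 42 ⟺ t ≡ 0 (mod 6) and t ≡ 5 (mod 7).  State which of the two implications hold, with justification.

The biconditional holds.

Forward direction. Suppose t ≡ 12 (mod 42); write t = 42j + 12. Since 6 ∣ 42, reducing mod 6 gives t ≡ 12 ≡ 0 (mod 6); since 7 ∣ 42, reducing mod 7 gives t ≡ 12 ≡ 5 (mod 7).

Converse. If t ≡ 0 (mod 6) and t ≡ 5 (mod 7), then by the Chinese remainder theorem t ≡ 12 (mod 42). This is exactly t ≡ 12 (mod 42).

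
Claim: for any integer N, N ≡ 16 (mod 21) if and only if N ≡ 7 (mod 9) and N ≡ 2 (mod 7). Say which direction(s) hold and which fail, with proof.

(⟹) This fails: N = 58 gives 58 ≡ 16 (mod 21) but 58 ≡ 4 (mod 9), so the conjunction on the right does not hold.

(⟸) Conversely, if N ≡ 7 (mod 9) and N ≡ 2 (mod 7), then by the Chinese remainder theorem N ≡ 16 (mod 63). Since 16 ≡ 16 (mod 21) and 21 ∣ 63, we get N ≡ 16 (mod 21).

Only the converse holds.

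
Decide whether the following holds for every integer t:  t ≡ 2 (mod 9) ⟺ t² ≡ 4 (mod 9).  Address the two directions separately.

(⇒) Suppose t ≡ 2 (mod 9). Write t = 9j + 2. Then (9j + 2)² = 81j² + 36j + 4 = 9(9j² + 4j) + 4, so t² ≡ 4 (mod 9).

(⇐) This fails: take t = 7. Then 7² = 49 ≡ 4 (mod 9), yet 7 ≡ 7 (mod 9), not 2.

(⇒) holds; (⇐) fails.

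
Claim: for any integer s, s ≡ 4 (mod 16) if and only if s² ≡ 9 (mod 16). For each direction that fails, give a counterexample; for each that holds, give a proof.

[⇒] This fails: take s = 4. Then 4 ≡ 4 (mod 16), but 4² = 16 ≡ 0 (mod 16), not 9.

[⇐] This fails: take s = 3. Then 3² = 9 ≡ 9 (mod 16), yet 3 ≡ 3 (mod 16), not 4.

Neither implication holds.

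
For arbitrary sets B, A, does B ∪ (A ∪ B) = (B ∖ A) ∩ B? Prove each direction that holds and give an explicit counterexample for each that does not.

(⟸) Let x ∈ (B ∖ A) ∩ B. Then x ∈ B and x ∉ A, from which x ∈ B ∪ (A ∪ B).

(⟹) This inclusion fails. Take B = ∅, A = {1}; then 1 ∈ B ∪ (A ∪ B) but 1 ∉ (B ∖ A) ∩ B.

(⊆) fails; (⊇) holds.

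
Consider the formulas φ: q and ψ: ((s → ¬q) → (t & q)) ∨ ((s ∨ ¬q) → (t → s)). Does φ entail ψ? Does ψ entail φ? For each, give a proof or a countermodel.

[⇐] This fails. Under t = F, q = F, s = F, the left side is false but the right side is true.

[⇒] Assume the antecedent. If t is true, the antecedent forces (t = T, q = T, s = F) or (t = T, q = T, s = T), and the consequent holds there. If t is false, the consequent reduces to true regardless of the other variables. Either way the consequent holds.

(⇒) holds; (⇐) fails.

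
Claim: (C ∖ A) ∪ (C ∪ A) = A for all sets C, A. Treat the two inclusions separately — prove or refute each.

Only the reverse inclusion holds.

(⊇) Let x ∈ A. Then either x ∈ A and x ∉ C; or x ∈ C ∩ A. In each case x ∈ (C ∖ A) ∪ (C ∪ A), so A ⊆ (C ∖ A) ∪ (C ∪ A).

(⊆) This inclusion fails. Take C = {1}, A = ∅; then 1 ∈ (C ∖ A) ∪ (C ∪ A) but 1 ∉ A.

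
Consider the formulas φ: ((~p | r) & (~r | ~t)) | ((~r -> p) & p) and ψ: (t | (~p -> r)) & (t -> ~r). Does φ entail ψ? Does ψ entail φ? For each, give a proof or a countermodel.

Forward direction. This fails. Under p = F, r = F, t = F, the left side is true but the right side is false.

Converse. Assume the antecedent. If p is true, the consequent reduces to true regardless of the other variables. If p is false, the antecedent forces (p = F, r = T, t = F) or (p = F, r = F, t = T), and the consequent holds there. Either way the consequent holds.

Not equivalent: only (⇐) holds.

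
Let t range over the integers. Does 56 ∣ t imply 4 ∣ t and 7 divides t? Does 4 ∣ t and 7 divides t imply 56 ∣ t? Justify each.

Not equivalent: only (⇒) holds.

Forward direction. If 56 ∣ t, write t = 56q. Since 56 = 14·4, t = 4·(14q), so 4 ∣ t; and since 56 = 8·7, t = 7·(8q), so 7 ∣ t.

Converse. This fails: take t = 28. Both 4 ∣ 28 and 7 ∣ 28, yet 28 is not a multiple of 56 (since 28 = 0·56 + 28), so 56 ∤ 28.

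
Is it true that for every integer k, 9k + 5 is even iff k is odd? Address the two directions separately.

Both implications hold.

(⇒) Suppose 9k + 5 is even. Since 9 is odd, 9k and k have the same parity, so 9k + 5 ≡ k + 5 (mod 2). As 5 is odd, 9k + 5 is even exactly when k is odd. Thus k is odd.

(⇐) Conversely, suppose k is odd; write k = 2j + 1. Then 9k + 5 = 9·(2j + 1) + 5 = 2·9j + 14, which is even.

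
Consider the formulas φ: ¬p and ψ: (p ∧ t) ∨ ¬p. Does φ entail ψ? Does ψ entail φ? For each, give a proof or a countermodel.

The forward direction holds; the converse fails.

[⇒] Assume the antecedent. If t is true, (p ∧ t) ∨ ¬p reduces to true regardless of the other variables. If t is false, the antecedent forces (t = F, p = F), and (p ∧ t) ∨ ¬p holds there. Either way (p ∧ t) ∨ ¬p holds.

[⇐] This fails. Under t = T, p = T, the left side is false but the right side is true.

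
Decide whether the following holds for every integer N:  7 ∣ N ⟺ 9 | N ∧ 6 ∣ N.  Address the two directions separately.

Neither direction holds.

(⇒) This fails: take N = 7. Certainly 7 ∣ 7, but 9 ∤ 7.

(⇐) This fails: take N = 18. Both 9 ∣ 18 and 6 ∣ 18, yet 18 is not a multiple of 7 (since 18 = 2·7 + 4), so 7 ∤ 18.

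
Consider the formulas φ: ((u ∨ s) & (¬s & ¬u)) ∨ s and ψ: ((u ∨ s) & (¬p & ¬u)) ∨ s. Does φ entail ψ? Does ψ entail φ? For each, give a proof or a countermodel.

(⟸) Assume the antecedent. If u is true, the antecedent forces (u = T, p = F, s = T) or (u = T, p = T, s = T), and ((u ∨ s) & (¬s & ¬u)) ∨ s holds there. If u is false, the antecedent forces (u = F, p = F, s = T) or (u = F, p = T, s = T), and ((u ∨ s) & (¬s & ¬u)) ∨ s holds there. Either way ((u ∨ s) & (¬s & ¬u)) ∨ s holds.

(⟹) Assume the antecedent. If u is true, the antecedent forces (u = T, p = F, s = T) or (u = T, p = T, s = T), and ((u ∨ s) & (¬p & ¬u)) ∨ s holds there. If u is false, the antecedent forces (u = F, p = F, s = T) or (u = F, p = T, s = T), and ((u ∨ s) & (¬p & ¬u)) ∨ s holds there. Either way ((u ∨ s) & (¬p & ¬u)) ∨ s holds.

Equivalent; both directions hold.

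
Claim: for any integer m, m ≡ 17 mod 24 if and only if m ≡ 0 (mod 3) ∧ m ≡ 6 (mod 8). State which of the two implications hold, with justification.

[⇒] This fails: m = 17 gives 17 ≡ 17 (mod 24) but 17 ≡ 2 (mod 3), so the conjunction on the right does not hold.

[⇐] This fails: m = 6 satisfies both congruences on the right (6 ≡ 0 mod 3 and 6 ≡ 6 mod 8) yet 6 ≡ 6 (mod 24), not 17.

Neither implication holds.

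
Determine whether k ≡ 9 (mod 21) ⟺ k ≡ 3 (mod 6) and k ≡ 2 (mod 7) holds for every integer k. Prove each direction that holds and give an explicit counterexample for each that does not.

Only the reverse direction holds.

Forward direction. This fails: k = 30 gives 30 ≡ 9 (mod 21) but 30 ≡ 0 (mod 6), so the conjunction on the right does not hold.

Converse. If k ≡ 3 (mod 6) and k ≡ 2 (mod 7), then by the Chinese remainder theorem k ≡ 9 (mod 42). Since 9 ≡ 9 (mod 21) and 21 ∣ 42, we get k ≡ 9 (mod 21).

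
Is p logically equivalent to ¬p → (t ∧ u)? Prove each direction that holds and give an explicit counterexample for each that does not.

(←) This fails. Under p = F, u = T, t = T, the left side is false but the right side is true.

(→) Assume the antecedent. If p is true, ¬p → (t ∧ u) reduces to true regardless of the other variables. If p is false, the antecedent cannot hold. Either way ¬p → (t ∧ u) holds.

Only the forward implication holds.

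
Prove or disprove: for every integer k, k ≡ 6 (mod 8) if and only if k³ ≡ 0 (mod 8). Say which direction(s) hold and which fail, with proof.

Only the forward implication holds.

Forward direction. Suppose k ≡ 6 (mod 8). Write k = 8j + 6. Then (8j + 6)³ = 512j³ + 1152j² + 864j + 216 = 8(64j³ + 144j² + 108j + 27) + 0, so k³ ≡ 0 (mod 8).

Converse. This fails: take k = 0. Then 0³ = 0 ≡ 0 (mod 8), yet 0 ≡ 0 (mod 8), not 6.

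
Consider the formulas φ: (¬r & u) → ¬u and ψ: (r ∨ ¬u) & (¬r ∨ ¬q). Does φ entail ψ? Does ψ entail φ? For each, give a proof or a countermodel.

(⇒) fails; (⇐) holds.

(⟹) This fails. Under r = T, u = F, q = T, the left side is true but the right side is false.

(⟸) Assume the antecedent. If r is true, (¬r & u) → ¬u reduces to true regardless of the other variables. If r is false, the antecedent forces (r = F, u = F, q = F) or (r = F, u = F, q = T), and (¬r & u) → ¬u holds there. Either way (¬r & u) → ¬u holds.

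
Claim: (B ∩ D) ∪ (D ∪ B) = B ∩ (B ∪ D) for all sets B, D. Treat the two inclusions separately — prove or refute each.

(⊆) This inclusion fails. Take B = ∅, D = {1}; then 1 ∈ (B ∩ D) ∪ (D ∪ B) but 1 ∉ B ∩ (B ∪ D).

(⊇) Let x ∈ B ∩ (B ∪ D). Then either x ∈ B and x ∉ D; or x ∈ B ∩ D. In each case x ∈ (B ∩ D) ∪ (D ∪ B), so B ∩ (B ∪ D) ⊆ (B ∩ D) ∪ (D ∪ B).

(⊆) fails; (⊇) holds.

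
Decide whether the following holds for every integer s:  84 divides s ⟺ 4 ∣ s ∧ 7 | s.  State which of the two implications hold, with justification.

The forward direction holds; the converse fails.

Forward direction. If 84 ∣ s, write s = 84q. Since 84 = 21·4, s = 4·(21q), so 4 ∣ s; and since 84 = 12·7, s = 7·(12q), so 7 ∣ s.

Converse. This fails: take s = 28. Both 4 ∣ 28 and 7 ∣ 28, yet 28 is not a multiple of 84 (since 28 = 0·84 + 28), so 84 ∤ 28.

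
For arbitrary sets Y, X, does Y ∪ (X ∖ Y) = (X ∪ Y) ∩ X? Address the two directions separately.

Only the reverse inclusion holds.

(⟸) Let x ∈ (X ∪ Y) ∩ X. Then either x ∈ X and x ∉ Y; or x ∈ Y ∩ X. In each case x ∈ Y ∪ (X ∖ Y), so (X ∪ Y) ∩ X ⊆ Y ∪ (X ∖ Y).

(⟹) This inclusion fails. Take Y = {1}, X = ∅; then 1 ∈ Y ∪ (X ∖ Y) but 1 ∉ (X ∪ Y) ∩ X.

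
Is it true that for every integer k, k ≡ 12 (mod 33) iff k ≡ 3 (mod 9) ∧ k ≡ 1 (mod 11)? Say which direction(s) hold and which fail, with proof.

(⇒) fails; (⇐) holds.

(⟸) If k ≡ 3 (mod 9) and k ≡ 1 (mod 11), then by the Chinese remainder theorem k ≡ 12 (mod 99). Since 12 ≡ 12 (mod 33) and 33 ∣ 99, we get k ≡ 12 (mod 33).

(⟹) This fails: k = 45 gives 45 ≡ 12 (mod 33) but 45 ≡ 0 (mod 9), so the conjunction on the right does not hold.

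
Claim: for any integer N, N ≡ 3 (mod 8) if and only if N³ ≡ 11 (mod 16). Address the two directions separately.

The forward direction fails; the converse holds.

[⇒] This fails: take N = 11. Then 11 ≡ 3 (mod 8), but 11³ = 1331 ≡ 3 (mod 16), not 11.

[⇐] Conversely, the residues r modulo 16 with r³ ≡ 11 (mod 16) are exactly {3}, and each is ≡ 3 (mod 8).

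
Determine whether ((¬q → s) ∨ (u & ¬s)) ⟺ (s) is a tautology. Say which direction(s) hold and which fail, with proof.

Not equivalent: only (⇐) holds.

[⇒] This fails. Under u = T, s = F, q = F, the left side is true but the right side is false.

[⇐] Assume the antecedent. If u is true, (¬q → s) ∨ (u & ¬s) reduces to true regardless of the other variables. If u is false, the antecedent forces (u = F, s = T, q = F) or (u = F, s = T, q = T), and (¬q → s) ∨ (u & ¬s) holds there. Either way (¬q → s) ∨ (u & ¬s) holds.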